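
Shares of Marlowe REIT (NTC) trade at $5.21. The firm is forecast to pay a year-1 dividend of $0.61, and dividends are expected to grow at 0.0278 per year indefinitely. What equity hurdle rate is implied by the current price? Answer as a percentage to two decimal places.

Rearranging the constant-growth DDM: r = D₁/P₀ + g.
r = 0.6100 / 5.21 + 0.0278 = 0.11708 + 0.0278 = 0.14488

14.49%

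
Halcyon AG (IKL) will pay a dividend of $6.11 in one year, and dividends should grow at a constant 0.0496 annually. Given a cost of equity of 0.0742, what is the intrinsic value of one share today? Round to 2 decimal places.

Gordon growth model: P₀ = D₁/(r − g), with D₁ = 6.11 given directly.
P₀ = 6.1100 / (0.0742 − 0.0496) = 6.1100 / 0.0246 = 248.3740

$248.37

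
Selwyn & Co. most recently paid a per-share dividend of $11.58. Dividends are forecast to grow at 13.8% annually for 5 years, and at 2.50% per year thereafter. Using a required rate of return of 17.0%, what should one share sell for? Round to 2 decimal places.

Two-stage DDM. Project D₁…D_5 at 0.138, terminal growth 0.025, discount at r = 0.17.
D_1 = 13.1780
D_2 = 14.9966
D_3 = 17.0661
D_4 = 19.4213
D_5 = 22.1014
Terminal value at t=5: TV = D_6/(r−g) = 22.6539/(0.17−0.025) = 156.2341
P₀ = 13.1780/(1+0.17)^1 + 14.9966/(1+0.17)^2 + 17.0661/(1+0.17)^3 + 19.4213/(1+0.17)^4 + 22.1014/(1+0.17)^5 + 156.2341/(1+0.17)^5 = 124.5791

$124.58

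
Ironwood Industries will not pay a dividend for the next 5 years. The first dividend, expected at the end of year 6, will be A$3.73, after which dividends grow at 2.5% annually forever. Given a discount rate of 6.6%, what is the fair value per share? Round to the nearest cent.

Deferred-dividend DDM. At t=5 the remaining stream is a growing perpetuity with first payment D_6 = 3.73.
V_5 = D_6/(r−g) = 3.73/(0.066−0.025) = 90.9756
P₀ = V_5/(1+r)^5 = 90.9756/(1+0.066)^5 = 66.0905

A$66.09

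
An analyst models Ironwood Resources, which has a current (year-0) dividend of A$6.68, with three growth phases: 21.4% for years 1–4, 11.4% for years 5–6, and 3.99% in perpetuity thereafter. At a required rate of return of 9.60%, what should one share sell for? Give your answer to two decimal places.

A$247.91

Three-stage DDM. Project D₁…D_6; terminal Gordon value at t=6 with g = 0.0399; discount at r = 0.096.
D_1 = 8.1095
D_2 = 9.8450
D_3 = 11.9518
D_4 = 14.5095
D_5 = 16.1635
D_6 = 18.0062
TV_6 = 18.7246/(0.096−0.0399) = 333.7723
P₀ = Σ Dₜ/(1+r)ᵗ + TV_6/(1+r)^6 = 247.9075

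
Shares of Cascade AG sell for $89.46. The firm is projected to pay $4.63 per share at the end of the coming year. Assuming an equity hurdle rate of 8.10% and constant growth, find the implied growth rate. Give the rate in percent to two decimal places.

From P₀ = D₁/(r − g), the implied growth is g = r − D₁/P₀.
g = 0.081 − 4.63/89.46 = 0.081 − 0.05175 = 0.02925

2.92%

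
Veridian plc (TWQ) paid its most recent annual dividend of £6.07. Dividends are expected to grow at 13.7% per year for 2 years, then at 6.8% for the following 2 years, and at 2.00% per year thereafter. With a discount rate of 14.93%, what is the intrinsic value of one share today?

£63.07

Three-stage DDM. Project D₁…D_4; terminal Gordon value at t=4 with g = 0.02; discount at r = 0.1493.
D_1 = 6.9016
D_2 = 7.8471
D_3 = 8.3807
D_4 = 8.9506
TV_4 = 9.1296/(0.1493−0.02) = 70.6080
P₀ = Σ Dₜ/(1+r)ᵗ + TV_4/(1+r)^4 = 63.0651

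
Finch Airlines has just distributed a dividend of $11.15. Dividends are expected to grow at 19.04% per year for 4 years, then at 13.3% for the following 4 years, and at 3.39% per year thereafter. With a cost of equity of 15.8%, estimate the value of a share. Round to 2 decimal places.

Three-stage DDM. Project D₁…D_8; terminal Gordon value at t=8 with g = 0.0339; discount at r = 0.158.
D_1 = 13.2730
D_2 = 15.8001
D_3 = 18.8085
D_4 = 22.3896
D_5 = 25.3674
D_6 = 28.7413
D_7 = 32.5639
D_8 = 36.8949
TV_8 = 38.1456/(0.158−0.0339) = 307.3781
P₀ = Σ Dₜ/(1+r)ᵗ + TV_8/(1+r)^8 = 190.0439

$190.04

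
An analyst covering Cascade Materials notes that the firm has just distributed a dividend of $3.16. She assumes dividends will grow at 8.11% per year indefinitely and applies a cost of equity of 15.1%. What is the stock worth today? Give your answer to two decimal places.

$48.87

Gordon growth model: P₀ = D₁/(r − g). D₁ = 3.16 × (1 + 0.0811) = 3.4163.
P₀ = 3.4163 / (0.151 − 0.0811) = 3.4163 / 0.0699 = 48.8738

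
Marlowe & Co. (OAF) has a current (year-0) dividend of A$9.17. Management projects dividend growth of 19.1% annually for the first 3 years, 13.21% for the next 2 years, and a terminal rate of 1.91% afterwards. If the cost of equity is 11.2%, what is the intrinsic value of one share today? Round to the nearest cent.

A$182.86

Three-stage DDM. Project D₁…D_5; terminal Gordon value at t=5 with g = 0.0191; discount at r = 0.112.
D_1 = 10.9215
D_2 = 13.0075
D_3 = 15.4919
D_4 = 17.5384
D_5 = 19.8552
TV_5 = 20.2344/(0.112−0.0191) = 217.8087
P₀ = Σ Dₜ/(1+r)ᵗ + TV_5/(1+r)^5 = 182.8556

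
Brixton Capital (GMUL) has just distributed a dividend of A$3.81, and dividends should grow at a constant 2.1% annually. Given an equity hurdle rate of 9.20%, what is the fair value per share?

Gordon growth model: P₀ = D₁/(r − g). D₁ = 3.81 × (1 + 0.021) = 3.8900.
P₀ = 3.8900 / (0.092 − 0.021) = 3.8900 / 0.071 = 54.7889

A$54.79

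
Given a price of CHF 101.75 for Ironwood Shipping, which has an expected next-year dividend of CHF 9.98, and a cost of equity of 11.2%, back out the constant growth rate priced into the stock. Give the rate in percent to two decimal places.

From P₀ = D₁/(r − g), the implied growth is g = r − D₁/P₀.
g = 0.112 − 9.98/101.75 = 0.112 − 0.09808 = 0.01392

1.39%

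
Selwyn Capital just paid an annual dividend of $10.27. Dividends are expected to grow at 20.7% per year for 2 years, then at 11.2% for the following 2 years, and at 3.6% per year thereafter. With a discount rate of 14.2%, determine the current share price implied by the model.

$150.69

Three-stage DDM. Project D₁…D_4; terminal Gordon value at t=4 with g = 0.036; discount at r = 0.142.
D_1 = 12.3959
D_2 = 14.9618
D_3 = 16.6376
D_4 = 18.5010
TV_4 = 19.1670/(0.142−0.036) = 180.8208
P₀ = Σ Dₜ/(1+r)ᵗ + TV_4/(1+r)^4 = 150.6878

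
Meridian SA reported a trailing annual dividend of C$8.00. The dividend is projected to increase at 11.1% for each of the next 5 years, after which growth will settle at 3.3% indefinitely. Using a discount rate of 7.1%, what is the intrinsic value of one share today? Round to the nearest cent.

C$305.95

Two-stage DDM. Project D₁…D_5 at 0.111, terminal growth 0.033, discount at r = 0.071.
D_1 = 8.8880
D_2 = 9.8746
D_3 = 10.9706
D_4 = 12.1884
D_5 = 13.5413
Terminal value at t=5: TV = D_6/(r−g) = 13.9882/(0.071−0.033) = 368.1095
P₀ = 8.8880/(1+0.071)^1 + 9.8746/(1+0.071)^2 + 10.9706/(1+0.071)^3 + 12.1884/(1+0.071)^4 + 13.5413/(1+0.071)^5 + 368.1095/(1+0.071)^5 = 305.9453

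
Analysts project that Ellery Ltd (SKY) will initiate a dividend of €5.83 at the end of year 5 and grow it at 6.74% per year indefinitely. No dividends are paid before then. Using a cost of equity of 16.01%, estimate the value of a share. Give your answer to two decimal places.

Deferred-dividend DDM. At t=4 the remaining stream is a growing perpetuity with first payment D_5 = 5.83.
V_4 = D_5/(r−g) = 5.83/(0.1601−0.0674) = 62.8910
P₀ = V_4/(1+r)^4 = 62.8910/(1+0.1601)^4 = 34.7222

€34.72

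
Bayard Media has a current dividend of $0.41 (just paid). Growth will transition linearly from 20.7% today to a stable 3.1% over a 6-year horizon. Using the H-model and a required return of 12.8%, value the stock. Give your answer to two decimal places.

$6.59

H-model: P₀ = D₀[(1+g_L) + H(g_S−g_L)]/(r−g_L), with H = 6/2 = 3.
P₀ = 0.41 × [(1+0.031) + 3×(0.207−0.031)] / (0.128−0.031)
   = 0.41 × 1.5590 / 0.097 = 6.5896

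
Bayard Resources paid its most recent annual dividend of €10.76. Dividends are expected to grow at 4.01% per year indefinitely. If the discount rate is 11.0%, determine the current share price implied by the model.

€160.11

Gordon growth model: P₀ = D₁/(r − g). D₁ = 10.76 × (1 + 0.0401) = 11.1915.
P₀ = 11.1915 / (0.11 − 0.0401) = 11.1915 / 0.0699 = 160.1070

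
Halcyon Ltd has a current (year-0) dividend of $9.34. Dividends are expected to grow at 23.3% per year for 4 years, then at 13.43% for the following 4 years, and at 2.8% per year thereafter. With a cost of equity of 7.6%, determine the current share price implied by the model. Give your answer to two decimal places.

$552.71

Three-stage DDM. Project D₁…D_8; terminal Gordon value at t=8 with g = 0.028; discount at r = 0.076.
D_1 = 11.5162
D_2 = 14.1995
D_3 = 17.5080
D_4 = 21.5873
D_5 = 24.4865
D_6 = 27.7751
D_7 = 31.5053
D_8 = 35.7364
TV_8 = 36.7370/(0.076−0.028) = 765.3548
P₀ = Σ Dₜ/(1+r)ᵗ + TV_8/(1+r)^8 = 552.7117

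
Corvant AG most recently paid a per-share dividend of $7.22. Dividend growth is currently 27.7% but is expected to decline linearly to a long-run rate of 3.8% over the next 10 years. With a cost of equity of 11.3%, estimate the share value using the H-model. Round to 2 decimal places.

$214.96

H-model: P₀ = D₀[(1+g_L) + H(g_S−g_L)]/(r−g_L), with H = 10/2 = 5.
P₀ = 7.22 × [(1+0.038) + 5×(0.277−0.038)] / (0.113−0.038)
   = 7.22 × 2.2330 / 0.075 = 214.9635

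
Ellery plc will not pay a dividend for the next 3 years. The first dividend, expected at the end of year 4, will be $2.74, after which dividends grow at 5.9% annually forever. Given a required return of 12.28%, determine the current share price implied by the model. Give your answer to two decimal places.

Deferred-dividend DDM. At t=3 the remaining stream is a growing perpetuity with first payment D_4 = 2.74.
V_3 = D_4/(r−g) = 2.74/(0.1228−0.059) = 42.9467
P₀ = V_3/(1+r)^3 = 42.9467/(1+0.1228)^3 = 30.3405

$30.34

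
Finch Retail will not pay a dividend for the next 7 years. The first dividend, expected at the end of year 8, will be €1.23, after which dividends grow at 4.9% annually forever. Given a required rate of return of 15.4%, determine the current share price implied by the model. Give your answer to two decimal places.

€4.30

Deferred-dividend DDM. At t=7 the remaining stream is a growing perpetuity with first payment D_8 = 1.23.
V_7 = D_8/(r−g) = 1.23/(0.154−0.049) = 11.7143
P₀ = V_7/(1+r)^7 = 11.7143/(1+0.154)^7 = 4.2981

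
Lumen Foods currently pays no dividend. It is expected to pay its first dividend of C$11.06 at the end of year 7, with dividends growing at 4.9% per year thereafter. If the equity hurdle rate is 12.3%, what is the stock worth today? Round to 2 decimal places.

Deferred-dividend DDM. At t=6 the remaining stream is a growing perpetuity with first payment D_7 = 11.06.
V_6 = D_7/(r−g) = 11.06/(0.123−0.049) = 149.4595
P₀ = V_6/(1+r)^6 = 149.4595/(1+0.123)^6 = 74.5152

C$74.52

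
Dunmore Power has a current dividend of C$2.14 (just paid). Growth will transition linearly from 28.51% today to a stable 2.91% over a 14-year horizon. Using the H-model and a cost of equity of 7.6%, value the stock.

H-model: P₀ = D₀[(1+g_L) + H(g_S−g_L)]/(r−g_L), with H = 14/2 = 7.
P₀ = 2.14 × [(1+0.0291) + 7×(0.2851−0.0291)] / (0.076−0.0291)
   = 2.14 × 2.8211 / 0.0469 = 128.7240

C$128.72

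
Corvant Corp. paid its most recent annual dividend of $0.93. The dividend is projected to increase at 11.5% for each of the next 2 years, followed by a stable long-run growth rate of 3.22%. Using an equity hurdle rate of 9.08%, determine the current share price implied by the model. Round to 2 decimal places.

$19.04

Two-stage DDM. Project D₁…D_2 at 0.115, terminal growth 0.0322, discount at r = 0.0908.
D_1 = 1.0370
D_2 = 1.1562
Terminal value at t=2: TV = D_3/(r−g) = 1.1934/(0.0908−0.0322) = 20.3657
P₀ = 1.0370/(1+0.0908)^1 + 1.1562/(1+0.0908)^2 + 20.3657/(1+0.0908)^2 = 19.0386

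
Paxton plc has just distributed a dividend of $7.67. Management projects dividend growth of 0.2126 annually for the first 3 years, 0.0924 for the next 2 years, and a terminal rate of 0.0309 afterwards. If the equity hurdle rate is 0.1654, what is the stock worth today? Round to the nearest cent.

$98.80

Three-stage DDM. Project D₁…D_5; terminal Gordon value at t=5 with g = 0.0309; discount at r = 0.1654.
D_1 = 9.3006
D_2 = 11.2780
D_3 = 13.6757
D_4 = 14.9393
D_5 = 16.3197
TV_5 = 16.8240/(0.1654−0.0309) = 125.0851
P₀ = Σ Dₜ/(1+r)ᵗ + TV_5/(1+r)^5 = 98.8029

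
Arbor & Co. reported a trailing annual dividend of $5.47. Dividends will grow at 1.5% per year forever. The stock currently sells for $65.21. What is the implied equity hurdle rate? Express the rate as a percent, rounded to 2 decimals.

10.01%

Rearranging the constant-growth DDM: r = D₁/P₀ + g.
D₁ = 5.47 × (1 + 0.015) = 5.5520.
r = 5.5520 / 65.21 + 0.015 = 0.08514 + 0.015 = 0.10014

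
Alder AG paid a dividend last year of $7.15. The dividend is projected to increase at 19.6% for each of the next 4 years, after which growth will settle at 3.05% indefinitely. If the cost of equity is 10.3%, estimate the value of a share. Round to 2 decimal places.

$175.65

Two-stage DDM. Project D₁…D_4 at 0.196, terminal growth 0.0305, discount at r = 0.103.
D_1 = 8.5514
D_2 = 10.2275
D_3 = 12.2321
D_4 = 14.6295
Terminal value at t=4: TV = D_5/(r−g) = 15.0757/(0.103−0.0305) = 207.9413
P₀ = 8.5514/(1+0.103)^1 + 10.2275/(1+0.103)^2 + 12.2321/(1+0.103)^3 + 14.6295/(1+0.103)^4 + 207.9413/(1+0.103)^4 = 175.6465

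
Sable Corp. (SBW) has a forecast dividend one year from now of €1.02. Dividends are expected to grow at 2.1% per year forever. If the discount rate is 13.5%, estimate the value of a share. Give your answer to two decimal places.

Gordon growth model: P₀ = D₁/(r − g), with D₁ = 1.02 given directly.
P₀ = 1.0200 / (0.135 − 0.021) = 1.0200 / 0.114 = 8.9474

€8.95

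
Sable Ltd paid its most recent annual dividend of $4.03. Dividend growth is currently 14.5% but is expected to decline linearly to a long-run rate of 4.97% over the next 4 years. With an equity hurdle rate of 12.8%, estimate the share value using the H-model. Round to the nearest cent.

$63.84

H-model: P₀ = D₀[(1+g_L) + H(g_S−g_L)]/(r−g_L), with H = 4/2 = 2.
P₀ = 4.03 × [(1+0.0497) + 2×(0.145−0.0497)] / (0.128−0.0497)
   = 4.03 × 1.2403 / 0.0783 = 63.8366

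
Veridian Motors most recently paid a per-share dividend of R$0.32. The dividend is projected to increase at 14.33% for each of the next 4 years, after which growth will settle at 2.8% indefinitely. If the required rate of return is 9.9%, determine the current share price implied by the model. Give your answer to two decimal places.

Two-stage DDM. Project D₁…D_4 at 0.1433, terminal growth 0.028, discount at r = 0.099.
D_1 = 0.3659
D_2 = 0.4183
D_3 = 0.4782
D_4 = 0.5468
Terminal value at t=4: TV = D_5/(r−g) = 0.5621/(0.099−0.028) = 7.9164
P₀ = 0.3659/(1+0.099)^1 + 0.4183/(1+0.099)^2 + 0.4782/(1+0.099)^3 + 0.5468/(1+0.099)^4 + 7.9164/(1+0.099)^4 = 6.8410

R$6.84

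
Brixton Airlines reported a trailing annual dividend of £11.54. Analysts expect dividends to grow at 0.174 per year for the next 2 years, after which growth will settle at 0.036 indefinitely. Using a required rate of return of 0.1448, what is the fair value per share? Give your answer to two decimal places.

Two-stage DDM. Project D₁…D_2 at 0.174, terminal growth 0.036, discount at r = 0.1448.
D_1 = 13.5480
D_2 = 15.9053
Terminal value at t=2: TV = D_3/(r−g) = 16.4779/(0.1448−0.036) = 151.4513
P₀ = 13.5480/(1+0.1448)^1 + 15.9053/(1+0.1448)^2 + 151.4513/(1+0.1448)^2 = 139.5322

£139.53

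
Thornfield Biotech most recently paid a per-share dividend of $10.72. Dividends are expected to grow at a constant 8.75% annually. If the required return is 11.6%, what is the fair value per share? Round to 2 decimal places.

$409.05

Gordon growth model: P₀ = D₁/(r − g). D₁ = 10.72 × (1 + 0.0875) = 11.6580.
P₀ = 11.6580 / (0.116 − 0.0875) = 11.6580 / 0.0285 = 409.0526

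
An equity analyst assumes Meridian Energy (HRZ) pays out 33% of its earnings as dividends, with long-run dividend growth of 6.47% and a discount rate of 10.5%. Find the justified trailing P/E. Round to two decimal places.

8.72

Justified trailing P/E = b(1+g)/(r−g) = 0.33×(1+0.0647)/(0.105−0.0647) = 8.7184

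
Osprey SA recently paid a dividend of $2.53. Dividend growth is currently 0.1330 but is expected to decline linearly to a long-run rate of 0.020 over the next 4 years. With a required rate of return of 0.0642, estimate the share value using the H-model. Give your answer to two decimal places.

H-model: P₀ = D₀[(1+g_L) + H(g_S−g_L)]/(r−g_L), with H = 4/2 = 2.
P₀ = 2.53 × [(1+0.02) + 2×(0.133−0.02)] / (0.0642−0.02)
   = 2.53 × 1.2460 / 0.0442 = 71.3208

$71.32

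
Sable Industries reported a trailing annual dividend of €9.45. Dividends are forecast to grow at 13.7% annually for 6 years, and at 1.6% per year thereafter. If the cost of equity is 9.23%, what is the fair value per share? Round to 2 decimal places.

€225.47

Two-stage DDM. Project D₁…D_6 at 0.137, terminal growth 0.016, discount at r = 0.0923.
D_1 = 10.7447
D_2 = 12.2167
D_3 = 13.8904
D_4 = 15.7933
D_5 = 17.9570
D_6 = 20.4171
Terminal value at t=6: TV = D_7/(r−g) = 20.7438/(0.0923−0.016) = 271.8716
P₀ = 10.7447/(1+0.0923)^1 + 12.2167/(1+0.0923)^2 + 13.8904/(1+0.0923)^3 + 15.7933/(1+0.0923)^4 + 17.9570/(1+0.0923)^5 + 20.4171/(1+0.0923)^6 + 271.8716/(1+0.0923)^6 = 225.4691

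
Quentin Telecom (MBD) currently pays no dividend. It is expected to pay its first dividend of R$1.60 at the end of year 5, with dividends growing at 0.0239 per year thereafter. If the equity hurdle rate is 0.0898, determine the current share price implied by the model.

Deferred-dividend DDM. At t=4 the remaining stream is a growing perpetuity with first payment D_5 = 1.60.
V_4 = D_5/(r−g) = 1.60/(0.0898−0.0239) = 24.2792
P₀ = V_4/(1+r)^4 = 24.2792/(1+0.0898)^4 = 17.2126

R$17.21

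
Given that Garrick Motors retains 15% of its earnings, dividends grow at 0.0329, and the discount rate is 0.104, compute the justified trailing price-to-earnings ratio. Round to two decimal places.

12.35

Payout ratio b = 1 − 0.15 = 0.85.
Justified trailing P/E = b(1+g)/(r−g) = 0.85×(1+0.0329)/(0.104−0.0329) = 12.3483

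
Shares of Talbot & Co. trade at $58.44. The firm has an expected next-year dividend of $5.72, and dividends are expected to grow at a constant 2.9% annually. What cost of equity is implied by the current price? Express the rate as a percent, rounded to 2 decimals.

Rearranging the constant-growth DDM: r = D₁/P₀ + g.
r = 5.7200 / 58.44 + 0.029 = 0.09788 + 0.029 = 0.12688

12.69%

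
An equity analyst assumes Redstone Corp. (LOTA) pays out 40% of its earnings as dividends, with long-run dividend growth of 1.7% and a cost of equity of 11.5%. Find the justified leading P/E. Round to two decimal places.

4.08

Justified leading P/E = b/(r−g) = 0.40/(0.115−0.017) = 4.0816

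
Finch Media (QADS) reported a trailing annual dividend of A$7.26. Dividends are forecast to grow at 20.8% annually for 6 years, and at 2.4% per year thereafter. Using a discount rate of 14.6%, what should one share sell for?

Two-stage DDM. Project D₁…D_6 at 0.208, terminal growth 0.024, discount at r = 0.146.
D_1 = 8.7701
D_2 = 10.5943
D_3 = 12.7979
D_4 = 15.4598
D_5 = 18.6755
D_6 = 22.5600
Terminal value at t=6: TV = D_7/(r−g) = 23.1014/(0.146−0.024) = 189.3557
P₀ = 8.7701/(1+0.146)^1 + 10.5943/(1+0.146)^2 + 12.7979/(1+0.146)^3 + 15.4598/(1+0.146)^4 + 18.6755/(1+0.146)^5 + 22.5600/(1+0.146)^6 + 189.3557/(1+0.146)^6 = 136.1867

A$136.19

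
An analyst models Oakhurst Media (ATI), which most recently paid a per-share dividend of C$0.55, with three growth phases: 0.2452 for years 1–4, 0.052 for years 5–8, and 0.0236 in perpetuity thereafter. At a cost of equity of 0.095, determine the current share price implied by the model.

Three-stage DDM. Project D₁…D_8; terminal Gordon value at t=8 with g = 0.0236; discount at r = 0.095.
D_1 = 0.6849
D_2 = 0.8528
D_3 = 1.0619
D_4 = 1.3223
D_5 = 1.3910
D_6 = 1.4634
D_7 = 1.5395
D_8 = 1.6195
TV_8 = 1.6577/(0.095−0.0236) = 23.2174
P₀ = Σ Dₜ/(1+r)ᵗ + TV_8/(1+r)^8 = 17.6300

C$17.63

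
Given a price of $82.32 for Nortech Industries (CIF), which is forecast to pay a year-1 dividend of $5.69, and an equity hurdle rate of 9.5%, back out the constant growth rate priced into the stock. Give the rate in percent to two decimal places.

2.59%

From P₀ = D₁/(r − g), the implied growth is g = r − D₁/P₀.
g = 0.095 − 5.69/82.32 = 0.095 − 0.06912 = 0.02588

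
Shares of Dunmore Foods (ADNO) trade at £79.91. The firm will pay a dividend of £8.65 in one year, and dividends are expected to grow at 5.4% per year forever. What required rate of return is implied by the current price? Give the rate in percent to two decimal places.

Rearranging the constant-growth DDM: r = D₁/P₀ + g.
r = 8.6500 / 79.91 + 0.054 = 0.10825 + 0.054 = 0.16225

16.22%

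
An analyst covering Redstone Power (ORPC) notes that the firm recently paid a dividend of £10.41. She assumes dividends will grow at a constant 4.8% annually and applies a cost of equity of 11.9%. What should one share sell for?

£153.66

Gordon growth model: P₀ = D₁/(r − g). D₁ = 10.41 × (1 + 0.048) = 10.9097.
P₀ = 10.9097 / (0.119 − 0.048) = 10.9097 / 0.071 = 153.6575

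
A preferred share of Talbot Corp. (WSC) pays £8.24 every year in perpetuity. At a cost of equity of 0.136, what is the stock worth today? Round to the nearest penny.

Zero-growth DDM (perpetuity): P₀ = D/r = 8.24 / 0.136 = 60.5882

£60.59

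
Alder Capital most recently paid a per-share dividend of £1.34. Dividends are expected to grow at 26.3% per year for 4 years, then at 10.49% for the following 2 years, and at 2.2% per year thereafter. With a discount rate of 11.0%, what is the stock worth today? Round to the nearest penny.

£37.79

Three-stage DDM. Project D₁…D_6; terminal Gordon value at t=6 with g = 0.022; discount at r = 0.11.
D_1 = 1.6924
D_2 = 2.1375
D_3 = 2.6997
D_4 = 3.4097
D_5 = 3.7674
D_6 = 4.1626
TV_6 = 4.2542/(0.11−0.022) = 48.3429
P₀ = Σ Dₜ/(1+r)ᵗ + TV_6/(1+r)^6 = 37.7870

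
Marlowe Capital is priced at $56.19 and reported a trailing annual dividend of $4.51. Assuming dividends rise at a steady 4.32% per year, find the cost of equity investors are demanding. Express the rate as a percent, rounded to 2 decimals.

12.69%

Rearranging the constant-growth DDM: r = D₁/P₀ + g.
D₁ = 4.51 × (1 + 0.0432) = 4.7048.
r = 4.7048 / 56.19 + 0.0432 = 0.08373 + 0.0432 = 0.12693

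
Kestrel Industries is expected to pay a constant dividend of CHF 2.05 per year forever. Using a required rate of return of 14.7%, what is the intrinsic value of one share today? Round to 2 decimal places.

CHF 13.95

Zero-growth DDM (perpetuity): P₀ = D/r = 2.05 / 0.147 = 13.9456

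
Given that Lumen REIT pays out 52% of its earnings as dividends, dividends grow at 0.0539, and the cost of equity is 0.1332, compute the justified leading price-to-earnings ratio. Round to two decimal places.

6.56

Justified leading P/E = b/(r−g) = 0.52/(0.1332−0.0539) = 6.5574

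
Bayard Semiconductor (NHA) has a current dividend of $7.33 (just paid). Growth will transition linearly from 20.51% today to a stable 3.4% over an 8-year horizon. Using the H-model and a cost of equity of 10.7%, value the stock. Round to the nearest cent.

H-model: P₀ = D₀[(1+g_L) + H(g_S−g_L)]/(r−g_L), with H = 8/2 = 4.
P₀ = 7.33 × [(1+0.034) + 4×(0.2051−0.034)] / (0.107−0.034)
   = 7.33 × 1.7184 / 0.073 = 172.5462

$172.55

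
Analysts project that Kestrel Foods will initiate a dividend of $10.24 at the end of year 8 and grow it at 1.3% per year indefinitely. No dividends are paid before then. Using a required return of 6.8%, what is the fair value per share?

$117.47

Deferred-dividend DDM. At t=7 the remaining stream is a growing perpetuity with first payment D_8 = 10.24.
V_7 = D_8/(r−g) = 10.24/(0.068−0.013) = 186.1818
P₀ = V_7/(1+r)^7 = 186.1818/(1+0.068)^7 = 117.4731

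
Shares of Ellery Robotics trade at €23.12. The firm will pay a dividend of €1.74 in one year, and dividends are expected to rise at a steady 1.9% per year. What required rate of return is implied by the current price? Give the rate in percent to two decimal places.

9.43%

Rearranging the constant-growth DDM: r = D₁/P₀ + g.
r = 1.7400 / 23.12 + 0.019 = 0.07526 + 0.019 = 0.09426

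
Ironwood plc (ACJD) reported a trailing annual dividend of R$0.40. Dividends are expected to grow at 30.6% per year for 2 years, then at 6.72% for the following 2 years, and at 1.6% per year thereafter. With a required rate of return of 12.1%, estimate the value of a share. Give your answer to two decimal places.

Three-stage DDM. Project D₁…D_4; terminal Gordon value at t=4 with g = 0.016; discount at r = 0.121.
D_1 = 0.5224
D_2 = 0.6823
D_3 = 0.7281
D_4 = 0.7770
TV_4 = 0.7895/(0.121−0.016) = 7.5187
P₀ = Σ Dₜ/(1+r)ᵗ + TV_4/(1+r)^4 = 6.7791

R$6.78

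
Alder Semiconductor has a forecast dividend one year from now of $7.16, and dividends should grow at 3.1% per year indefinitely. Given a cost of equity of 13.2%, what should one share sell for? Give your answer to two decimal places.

Gordon growth model: P₀ = D₁/(r − g), with D₁ = 7.16 given directly.
P₀ = 7.1600 / (0.132 − 0.031) = 7.1600 / 0.101 = 70.8911

$70.89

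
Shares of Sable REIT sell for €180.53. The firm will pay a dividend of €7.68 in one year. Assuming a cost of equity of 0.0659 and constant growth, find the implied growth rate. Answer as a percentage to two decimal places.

2.34%

From P₀ = D₁/(r − g), the implied growth is g = r − D₁/P₀.
g = 0.0659 − 7.68/180.53 = 0.0659 − 0.04254 = 0.02336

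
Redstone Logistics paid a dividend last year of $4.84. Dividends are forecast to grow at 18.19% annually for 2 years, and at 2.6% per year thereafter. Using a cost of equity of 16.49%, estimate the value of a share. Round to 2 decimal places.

$46.70

Two-stage DDM. Project D₁…D_2 at 0.1819, terminal growth 0.026, discount at r = 0.1649.
D_1 = 5.7204
D_2 = 6.7609
Terminal value at t=2: TV = D_3/(r−g) = 6.9367/(0.1649−0.026) = 49.9404
P₀ = 5.7204/(1+0.1649)^1 + 6.7609/(1+0.1649)^2 + 49.9404/(1+0.1649)^2 = 46.6952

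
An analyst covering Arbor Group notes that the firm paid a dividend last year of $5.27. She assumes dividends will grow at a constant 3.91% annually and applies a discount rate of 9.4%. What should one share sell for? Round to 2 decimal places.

Gordon growth model: P₀ = D₁/(r − g). D₁ = 5.27 × (1 + 0.0391) = 5.4761.
P₀ = 5.4761 / (0.094 − 0.0391) = 5.4761 / 0.0549 = 99.7460

$99.75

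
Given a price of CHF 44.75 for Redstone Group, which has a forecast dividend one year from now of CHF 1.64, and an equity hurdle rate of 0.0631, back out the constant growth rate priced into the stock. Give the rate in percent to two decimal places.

2.65%

From P₀ = D₁/(r − g), the implied growth is g = r − D₁/P₀.
g = 0.0631 − 1.64/44.75 = 0.0631 − 0.03665 = 0.02645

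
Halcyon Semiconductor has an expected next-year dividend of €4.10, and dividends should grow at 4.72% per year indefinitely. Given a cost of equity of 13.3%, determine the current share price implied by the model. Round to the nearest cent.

€47.79

Gordon growth model: P₀ = D₁/(r − g), with D₁ = 4.10 given directly.
P₀ = 4.1000 / (0.133 − 0.0472) = 4.1000 / 0.0858 = 47.7855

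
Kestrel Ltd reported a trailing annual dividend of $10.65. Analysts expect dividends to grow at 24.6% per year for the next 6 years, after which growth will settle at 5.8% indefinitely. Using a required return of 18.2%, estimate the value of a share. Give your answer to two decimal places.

Two-stage DDM. Project D₁…D_6 at 0.246, terminal growth 0.058, discount at r = 0.182.
D_1 = 13.2699
D_2 = 16.5343
D_3 = 20.6017
D_4 = 25.6698
D_5 = 31.9845
D_6 = 39.8527
Terminal value at t=6: TV = D_7/(r−g) = 42.1642/(0.182−0.058) = 340.0336
P₀ = 13.2699/(1+0.182)^1 + 16.5343/(1+0.182)^2 + 20.6017/(1+0.182)^3 + 25.6698/(1+0.182)^4 + 31.9845/(1+0.182)^5 + 39.8527/(1+0.182)^6 + 340.0336/(1+0.182)^6 = 201.8494

$201.85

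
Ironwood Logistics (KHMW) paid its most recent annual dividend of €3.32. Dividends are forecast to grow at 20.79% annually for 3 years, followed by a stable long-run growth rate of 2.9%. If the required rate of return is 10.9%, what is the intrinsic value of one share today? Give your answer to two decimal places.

Two-stage DDM. Project D₁…D_3 at 0.2079, terminal growth 0.029, discount at r = 0.109.
D_1 = 4.0102
D_2 = 4.8440
D_3 = 5.8510
Terminal value at t=3: TV = D_4/(r−g) = 6.0207/(0.109−0.029) = 75.2586
P₀ = 4.0102/(1+0.109)^1 + 4.8440/(1+0.109)^2 + 5.8510/(1+0.109)^3 + 75.2586/(1+0.109)^3 = 67.0219

€67.02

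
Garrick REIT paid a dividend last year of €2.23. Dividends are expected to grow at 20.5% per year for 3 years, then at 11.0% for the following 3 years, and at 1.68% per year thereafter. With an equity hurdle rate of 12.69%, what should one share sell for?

Three-stage DDM. Project D₁…D_6; terminal Gordon value at t=6 with g = 0.0168; discount at r = 0.1269.
D_1 = 2.6871
D_2 = 3.2380
D_3 = 3.9018
D_4 = 4.3310
D_5 = 4.8074
D_6 = 5.3362
TV_6 = 5.4259/(0.1269−0.0168) = 49.2814
P₀ = Σ Dₜ/(1+r)ᵗ + TV_6/(1+r)^6 = 39.6617

€39.66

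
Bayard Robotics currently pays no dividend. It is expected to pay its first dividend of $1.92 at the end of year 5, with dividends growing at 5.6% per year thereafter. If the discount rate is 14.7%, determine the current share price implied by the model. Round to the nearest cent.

Deferred-dividend DDM. At t=4 the remaining stream is a growing perpetuity with first payment D_5 = 1.92.
V_4 = D_5/(r−g) = 1.92/(0.147−0.056) = 21.0989
P₀ = V_4/(1+r)^4 = 21.0989/(1+0.147)^4 = 12.1901

$12.19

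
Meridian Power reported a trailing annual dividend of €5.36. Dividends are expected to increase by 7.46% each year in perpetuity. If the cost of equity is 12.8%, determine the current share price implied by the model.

Gordon growth model: P₀ = D₁/(r − g). D₁ = 5.36 × (1 + 0.0746) = 5.7599.
P₀ = 5.7599 / (0.128 − 0.0746) = 5.7599 / 0.0534 = 107.8625

€107.86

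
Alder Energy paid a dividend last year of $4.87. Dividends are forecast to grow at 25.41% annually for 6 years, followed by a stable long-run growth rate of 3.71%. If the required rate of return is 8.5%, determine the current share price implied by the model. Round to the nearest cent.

$301.44

Two-stage DDM. Project D₁…D_6 at 0.2541, terminal growth 0.0371, discount at r = 0.085.
D_1 = 6.1075
D_2 = 7.6594
D_3 = 9.6056
D_4 = 12.0464
D_5 = 15.1074
D_6 = 18.9462
Terminal value at t=6: TV = D_7/(r−g) = 19.6491/(0.085−0.0371) = 410.2108
P₀ = 6.1075/(1+0.085)^1 + 7.6594/(1+0.085)^2 + 9.6056/(1+0.085)^3 + 12.0464/(1+0.085)^4 + 15.1074/(1+0.085)^5 + 18.9462/(1+0.085)^6 + 410.2108/(1+0.085)^6 = 301.4448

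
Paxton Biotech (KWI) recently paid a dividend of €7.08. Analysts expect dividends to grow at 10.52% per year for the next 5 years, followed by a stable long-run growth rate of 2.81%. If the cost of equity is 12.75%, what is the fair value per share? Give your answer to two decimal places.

€99.62

Two-stage DDM. Project D₁…D_5 at 0.1052, terminal growth 0.0281, discount at r = 0.1275.
D_1 = 7.8248
D_2 = 8.6480
D_3 = 9.5578
D_4 = 10.5632
D_5 = 11.6745
Terminal value at t=5: TV = D_6/(r−g) = 12.0025/(0.1275−0.0281) = 120.7499
P₀ = 7.8248/(1+0.1275)^1 + 8.6480/(1+0.1275)^2 + 9.5578/(1+0.1275)^3 + 10.5632/(1+0.1275)^4 + 11.6745/(1+0.1275)^5 + 120.7499/(1+0.1275)^5 = 99.6221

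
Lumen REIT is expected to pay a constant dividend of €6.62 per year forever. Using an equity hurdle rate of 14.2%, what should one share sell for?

€46.62

Zero-growth DDM (perpetuity): P₀ = D/r = 6.62 / 0.142 = 46.6197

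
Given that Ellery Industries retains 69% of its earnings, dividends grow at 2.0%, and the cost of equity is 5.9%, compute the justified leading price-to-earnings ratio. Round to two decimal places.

Payout ratio b = 1 − 0.69 = 0.31.
Justified leading P/E = b/(r−g) = 0.31/(0.059−0.02) = 7.9487

7.95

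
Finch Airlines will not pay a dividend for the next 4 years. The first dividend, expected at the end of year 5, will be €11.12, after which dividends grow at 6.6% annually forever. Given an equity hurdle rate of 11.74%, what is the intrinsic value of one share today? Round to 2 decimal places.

Deferred-dividend DDM. At t=4 the remaining stream is a growing perpetuity with first payment D_5 = 11.12.
V_4 = D_5/(r−g) = 11.12/(0.1174−0.066) = 216.3424
P₀ = V_4/(1+r)^4 = 216.3424/(1+0.1174)^4 = 138.7736

€138.77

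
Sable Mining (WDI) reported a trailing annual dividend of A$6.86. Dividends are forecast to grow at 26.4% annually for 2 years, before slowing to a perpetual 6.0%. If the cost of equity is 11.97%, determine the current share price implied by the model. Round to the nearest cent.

A$171.71

Two-stage DDM. Project D₁…D_2 at 0.264, terminal growth 0.06, discount at r = 0.1197.
D_1 = 8.6710
D_2 = 10.9602
Terminal value at t=2: TV = D_3/(r−g) = 11.6178/(0.1197−0.06) = 194.6031
P₀ = 8.6710/(1+0.1197)^1 + 10.9602/(1+0.1197)^2 + 194.6031/(1+0.1197)^2 = 171.7057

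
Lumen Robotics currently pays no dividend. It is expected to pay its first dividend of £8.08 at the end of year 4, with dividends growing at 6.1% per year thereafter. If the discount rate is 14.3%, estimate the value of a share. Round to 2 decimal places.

£65.99

Deferred-dividend DDM. At t=3 the remaining stream is a growing perpetuity with first payment D_4 = 8.08.
V_3 = D_4/(r−g) = 8.08/(0.143−0.061) = 98.5366
P₀ = V_3/(1+r)^3 = 98.5366/(1+0.143)^3 = 65.9871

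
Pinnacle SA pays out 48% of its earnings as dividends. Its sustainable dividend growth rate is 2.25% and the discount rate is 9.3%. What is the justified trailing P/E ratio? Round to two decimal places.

6.96

Justified trailing P/E = b(1+g)/(r−g) = 0.48×(1+0.0225)/(0.093−0.0225) = 6.9617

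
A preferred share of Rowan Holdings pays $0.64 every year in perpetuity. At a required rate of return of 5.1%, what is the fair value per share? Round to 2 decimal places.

$12.55

Zero-growth DDM (perpetuity): P₀ = D/r = 0.64 / 0.051 = 12.5490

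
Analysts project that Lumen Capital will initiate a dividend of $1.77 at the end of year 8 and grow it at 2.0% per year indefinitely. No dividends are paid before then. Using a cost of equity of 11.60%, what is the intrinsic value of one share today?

Deferred-dividend DDM. At t=7 the remaining stream is a growing perpetuity with first payment D_8 = 1.77.
V_7 = D_8/(r−g) = 1.77/(0.116−0.02) = 18.4375
P₀ = V_7/(1+r)^7 = 18.4375/(1+0.116)^7 = 8.5517

$8.55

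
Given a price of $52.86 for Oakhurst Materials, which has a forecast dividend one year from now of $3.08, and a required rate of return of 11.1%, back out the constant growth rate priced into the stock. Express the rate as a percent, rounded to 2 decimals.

5.27%

From P₀ = D₁/(r − g), the implied growth is g = r − D₁/P₀.
g = 0.111 − 3.08/52.86 = 0.111 − 0.05827 = 0.05273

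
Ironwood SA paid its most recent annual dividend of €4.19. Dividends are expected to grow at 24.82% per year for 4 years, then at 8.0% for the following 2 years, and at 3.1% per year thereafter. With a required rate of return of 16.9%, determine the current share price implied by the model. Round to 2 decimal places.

€64.21

Three-stage DDM. Project D₁…D_6; terminal Gordon value at t=6 with g = 0.031; discount at r = 0.169.
D_1 = 5.2300
D_2 = 6.5280
D_3 = 8.1483
D_4 = 10.1707
D_5 = 10.9844
D_6 = 11.8631
TV_6 = 12.2309/(0.169−0.031) = 88.6294
P₀ = Σ Dₜ/(1+r)ᵗ + TV_6/(1+r)^6 = 64.2066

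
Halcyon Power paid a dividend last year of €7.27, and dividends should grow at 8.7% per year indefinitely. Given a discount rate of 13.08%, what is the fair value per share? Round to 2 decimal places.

€180.42

Gordon growth model: P₀ = D₁/(r − g). D₁ = 7.27 × (1 + 0.087) = 7.9025.
P₀ = 7.9025 / (0.1308 − 0.087) = 7.9025 / 0.0438 = 180.4221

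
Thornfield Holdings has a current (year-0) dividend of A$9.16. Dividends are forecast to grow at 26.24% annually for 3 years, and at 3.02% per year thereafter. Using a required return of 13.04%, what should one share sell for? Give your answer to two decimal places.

A$165.58

Two-stage DDM. Project D₁…D_3 at 0.2624, terminal growth 0.0302, discount at r = 0.1304.
D_1 = 11.5636
D_2 = 14.5979
D_3 = 18.4283
Terminal value at t=3: TV = D_4/(r−g) = 18.9849/(0.1304−0.0302) = 189.4699
P₀ = 11.5636/(1+0.1304)^1 + 14.5979/(1+0.1304)^2 + 18.4283/(1+0.1304)^3 + 189.4699/(1+0.1304)^3 = 165.5848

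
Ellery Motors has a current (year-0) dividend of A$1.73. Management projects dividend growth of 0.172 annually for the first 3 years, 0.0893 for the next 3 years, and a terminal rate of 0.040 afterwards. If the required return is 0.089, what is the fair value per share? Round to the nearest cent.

Three-stage DDM. Project D₁…D_6; terminal Gordon value at t=6 with g = 0.04; discount at r = 0.089.
D_1 = 2.0276
D_2 = 2.3763
D_3 = 2.7850
D_4 = 3.0337
D_5 = 3.3046
D_6 = 3.5997
TV_6 = 3.7437/(0.089−0.04) = 76.4027
P₀ = Σ Dₜ/(1+r)ᵗ + TV_6/(1+r)^6 = 58.3031

A$58.30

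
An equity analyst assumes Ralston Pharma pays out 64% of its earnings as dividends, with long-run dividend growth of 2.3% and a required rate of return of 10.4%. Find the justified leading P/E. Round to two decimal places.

Justified leading P/E = b/(r−g) = 0.64/(0.104−0.023) = 7.9012

7.90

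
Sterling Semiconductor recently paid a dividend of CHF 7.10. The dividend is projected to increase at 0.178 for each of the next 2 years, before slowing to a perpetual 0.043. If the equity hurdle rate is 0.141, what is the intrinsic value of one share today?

Two-stage DDM. Project D₁…D_2 at 0.178, terminal growth 0.043, discount at r = 0.141.
D_1 = 8.3638
D_2 = 9.8526
Terminal value at t=2: TV = D_3/(r−g) = 10.2762/(0.141−0.043) = 104.8594
P₀ = 8.3638/(1+0.141)^1 + 9.8526/(1+0.141)^2 + 104.8594/(1+0.141)^2 = 95.4427

CHF 95.44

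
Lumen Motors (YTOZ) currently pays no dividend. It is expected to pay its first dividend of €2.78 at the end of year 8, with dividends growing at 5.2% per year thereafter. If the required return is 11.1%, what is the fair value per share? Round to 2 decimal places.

Deferred-dividend DDM. At t=7 the remaining stream is a growing perpetuity with first payment D_8 = 2.78.
V_7 = D_8/(r−g) = 2.78/(0.111−0.052) = 47.1186
P₀ = V_7/(1+r)^7 = 47.1186/(1+0.111)^7 = 22.5525

€22.55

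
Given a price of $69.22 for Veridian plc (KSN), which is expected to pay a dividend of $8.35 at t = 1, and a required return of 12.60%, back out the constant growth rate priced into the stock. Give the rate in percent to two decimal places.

0.54%

From P₀ = D₁/(r − g), the implied growth is g = r − D₁/P₀.
g = 0.126 − 8.35/69.22 = 0.126 − 0.12063 = 0.00537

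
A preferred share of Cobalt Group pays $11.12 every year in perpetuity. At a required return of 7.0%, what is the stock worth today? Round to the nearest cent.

$158.86

Zero-growth DDM (perpetuity): P₀ = D/r = 11.12 / 0.07 = 158.8571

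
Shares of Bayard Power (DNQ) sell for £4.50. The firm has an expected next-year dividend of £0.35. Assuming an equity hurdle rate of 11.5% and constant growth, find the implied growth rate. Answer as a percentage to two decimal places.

From P₀ = D₁/(r − g), the implied growth is g = r − D₁/P₀.
g = 0.115 − 0.35/4.50 = 0.115 − 0.07778 = 0.03722

3.72%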